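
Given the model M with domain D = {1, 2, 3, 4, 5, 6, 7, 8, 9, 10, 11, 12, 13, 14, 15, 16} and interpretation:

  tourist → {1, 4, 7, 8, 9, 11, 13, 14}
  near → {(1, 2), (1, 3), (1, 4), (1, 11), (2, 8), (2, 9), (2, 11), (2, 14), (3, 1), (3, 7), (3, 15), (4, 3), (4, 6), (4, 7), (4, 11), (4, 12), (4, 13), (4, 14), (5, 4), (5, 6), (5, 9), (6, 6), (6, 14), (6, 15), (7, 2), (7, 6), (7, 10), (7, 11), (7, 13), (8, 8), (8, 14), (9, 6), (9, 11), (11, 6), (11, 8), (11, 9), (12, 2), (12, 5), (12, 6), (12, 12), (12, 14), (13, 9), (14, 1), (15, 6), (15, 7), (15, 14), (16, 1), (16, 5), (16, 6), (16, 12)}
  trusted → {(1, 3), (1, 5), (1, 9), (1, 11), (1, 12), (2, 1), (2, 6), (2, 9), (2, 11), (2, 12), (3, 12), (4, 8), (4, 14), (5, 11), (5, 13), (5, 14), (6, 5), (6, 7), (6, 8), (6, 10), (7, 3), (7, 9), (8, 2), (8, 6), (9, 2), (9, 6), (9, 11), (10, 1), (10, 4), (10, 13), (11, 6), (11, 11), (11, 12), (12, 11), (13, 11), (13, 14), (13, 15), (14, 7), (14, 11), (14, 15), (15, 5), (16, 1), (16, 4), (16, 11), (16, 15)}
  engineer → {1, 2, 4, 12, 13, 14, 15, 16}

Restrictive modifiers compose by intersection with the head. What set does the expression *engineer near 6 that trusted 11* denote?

{12, 16}

⟦near 6⟧ = {x : ⟨x, 6⟩ ∈ ⟦near⟧} = {4, 5, 6, 7, 9, 11, 12, 15, 16}
⟦that trusted 11⟧ = {x : ⟨x, 11⟩ ∈ ⟦trusted⟧} = {1, 2, 5, 9, 11, 12, 13, 14, 16}
⟦engineer⟧ = {1, 2, 4, 12, 13, 14, 15, 16}
… ∩ ⟦near 6⟧ = {1, 2, 4, 12, 13, 14, 15, 16} ∩ {4, 5, 6, 7, 9, 11, 12, 15, 16} = {4, 12, 15, 16}
… ∩ ⟦that trusted 11⟧ = {4, 12, 15, 16} ∩ {1, 2, 5, 9, 11, 12, 13, 14, 16} = {12, 16}
So ⟦engineer near 6 that trusted 11⟧ = {12, 16}.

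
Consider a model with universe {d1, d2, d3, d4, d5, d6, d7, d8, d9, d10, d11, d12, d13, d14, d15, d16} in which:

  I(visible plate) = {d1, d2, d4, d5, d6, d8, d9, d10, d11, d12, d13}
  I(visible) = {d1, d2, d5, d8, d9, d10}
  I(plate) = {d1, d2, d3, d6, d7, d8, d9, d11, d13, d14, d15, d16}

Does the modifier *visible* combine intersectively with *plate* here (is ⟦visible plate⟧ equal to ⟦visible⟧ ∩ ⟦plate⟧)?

⟦visible⟧ ∩ ⟦plate⟧ = {d1, d2, d5, d8, d9, d10} ∩ {d1, d2, d3, d6, d7, d8, d9, d11, d13, d14, d15, d16} = {d1, d2, d8, d9}
Observed ⟦visible plate⟧ = {d1, d2, d4, d5, d6, d8, d9, d10, d11, d12, d13}.
These differ, so the modifier is not intersective in this model.

no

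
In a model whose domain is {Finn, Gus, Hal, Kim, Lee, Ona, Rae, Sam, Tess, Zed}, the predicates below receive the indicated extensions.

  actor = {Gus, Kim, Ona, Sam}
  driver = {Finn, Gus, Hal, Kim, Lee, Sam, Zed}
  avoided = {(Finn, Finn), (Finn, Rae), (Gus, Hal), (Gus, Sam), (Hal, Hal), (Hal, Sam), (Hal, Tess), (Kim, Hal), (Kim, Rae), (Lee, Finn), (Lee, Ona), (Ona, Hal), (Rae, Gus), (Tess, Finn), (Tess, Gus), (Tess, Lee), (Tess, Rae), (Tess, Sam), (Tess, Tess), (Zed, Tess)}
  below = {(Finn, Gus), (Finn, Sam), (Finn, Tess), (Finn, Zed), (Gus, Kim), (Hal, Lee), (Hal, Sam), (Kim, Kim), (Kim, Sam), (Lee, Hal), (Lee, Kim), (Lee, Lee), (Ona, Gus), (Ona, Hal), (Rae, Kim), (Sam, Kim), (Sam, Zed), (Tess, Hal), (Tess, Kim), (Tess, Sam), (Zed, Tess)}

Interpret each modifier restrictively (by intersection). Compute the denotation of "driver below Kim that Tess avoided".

{Gus, Lee, Sam}

⟦below Kim⟧ = {x : ⟨x, Kim⟩ ∈ ⟦below⟧} = {Gus, Kim, Lee, Rae, Sam, Tess}
⟦that Tess avoided⟧ = {x : ⟨Tess, x⟩ ∈ ⟦avoided⟧} = {Finn, Gus, Lee, Rae, Sam, Tess}
⟦driver⟧ = {Finn, Gus, Hal, Kim, Lee, Sam, Zed}
… ∩ ⟦below Kim⟧ = {Finn, Gus, Hal, Kim, Lee, Sam, Zed} ∩ {Gus, Kim, Lee, Rae, Sam, Tess} = {Gus, Kim, Lee, Sam}
… ∩ ⟦that Tess avoided⟧ = {Gus, Kim, Lee, Sam} ∩ {Finn, Gus, Lee, Rae, Sam, Tess} = {Gus, Lee, Sam}
So ⟦driver below Kim that Tess avoided⟧ = {Gus, Lee, Sam}.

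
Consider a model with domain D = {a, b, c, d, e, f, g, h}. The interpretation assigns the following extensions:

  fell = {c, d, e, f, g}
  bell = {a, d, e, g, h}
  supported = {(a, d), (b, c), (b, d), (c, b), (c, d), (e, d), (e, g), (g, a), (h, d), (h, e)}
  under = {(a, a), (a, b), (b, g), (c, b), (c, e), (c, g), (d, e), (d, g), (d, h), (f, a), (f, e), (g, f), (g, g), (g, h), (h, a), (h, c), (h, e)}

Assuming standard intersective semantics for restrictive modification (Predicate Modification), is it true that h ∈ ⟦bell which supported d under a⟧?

⟦which supported d⟧ = {x : ⟨x, d⟩ ∈ ⟦supported⟧} = {a, b, c, e, h}
⟦under a⟧ = {x : ⟨x, a⟩ ∈ ⟦under⟧} = {a, f, h}
⟦bell⟧ = {a, d, e, g, h}
… ∩ ⟦which supported d⟧ = {a, d, e, g, h} ∩ {a, b, c, e, h} = {a, e, h}
… ∩ ⟦under a⟧ = {a, e, h} ∩ {a, f, h} = {a, h}
⟦bell which supported d under a⟧ = {a, h}; h ∈ this set.

yes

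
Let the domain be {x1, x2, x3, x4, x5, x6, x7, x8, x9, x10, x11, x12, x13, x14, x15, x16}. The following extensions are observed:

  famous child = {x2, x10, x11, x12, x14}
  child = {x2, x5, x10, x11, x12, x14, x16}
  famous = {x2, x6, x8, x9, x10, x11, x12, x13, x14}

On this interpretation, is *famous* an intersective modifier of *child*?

yes

⟦famous⟧ ∩ ⟦child⟧ = {x2, x6, x8, x9, x10, x11, x12, x13, x14} ∩ {x2, x5, x10, x11, x12, x14, x16} = {x2, x10, x11, x12, x14}
Observed ⟦famous child⟧ = {x2, x10, x11, x12, x14}.
These coincide, so the modifier is intersective here.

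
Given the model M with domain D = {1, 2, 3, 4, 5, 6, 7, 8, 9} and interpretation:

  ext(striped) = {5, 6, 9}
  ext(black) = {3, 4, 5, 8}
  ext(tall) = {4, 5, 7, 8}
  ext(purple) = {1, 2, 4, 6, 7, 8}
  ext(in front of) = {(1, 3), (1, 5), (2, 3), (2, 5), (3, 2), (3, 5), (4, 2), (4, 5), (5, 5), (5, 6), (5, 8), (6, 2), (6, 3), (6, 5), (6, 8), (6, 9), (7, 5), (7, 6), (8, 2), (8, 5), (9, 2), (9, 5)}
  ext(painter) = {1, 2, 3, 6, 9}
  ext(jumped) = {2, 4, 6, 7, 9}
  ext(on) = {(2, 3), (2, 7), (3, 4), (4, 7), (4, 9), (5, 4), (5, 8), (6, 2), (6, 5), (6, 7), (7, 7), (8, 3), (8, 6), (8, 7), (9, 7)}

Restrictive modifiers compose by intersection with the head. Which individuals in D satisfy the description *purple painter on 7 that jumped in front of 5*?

⟦on 7⟧ = {x : ⟨x, 7⟩ ∈ ⟦on⟧} = {2, 4, 6, 7, 8, 9}
⟦that jumped⟧ = ⟦jumped⟧ = {2, 4, 6, 7, 9}
⟦in front of 5⟧ = {x : ⟨x, 5⟩ ∈ ⟦in front of⟧} = {1, 2, 3, 4, 5, 6, 7, 8, 9}
⟦painter⟧ = {1, 2, 3, 6, 9}
… ∩ ⟦on 7⟧ = {1, 2, 3, 6, 9} ∩ {2, 4, 6, 7, 8, 9} = {2, 6, 9}
… ∩ ⟦that jumped⟧ = {2, 6, 9} ∩ {2, 4, 6, 7, 9} = {2, 6, 9}
… ∩ ⟦in front of 5⟧ = {2, 6, 9} ∩ {1, 2, 3, 4, 5, 6, 7, 8, 9} = {2, 6, 9}
… ∩ ⟦purple⟧ = {2, 6, 9} ∩ {1, 2, 4, 6, 7, 8} = {2, 6}
So ⟦purple painter on 7 that jumped in front of 5⟧ = {2, 6}.

{2, 6}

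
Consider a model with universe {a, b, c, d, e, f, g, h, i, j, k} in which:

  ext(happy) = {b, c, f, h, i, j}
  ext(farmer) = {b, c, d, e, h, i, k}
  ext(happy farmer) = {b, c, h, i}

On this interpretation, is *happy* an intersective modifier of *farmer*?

⟦happy⟧ ∩ ⟦farmer⟧ = {b, c, f, h, i, j} ∩ {b, c, d, e, h, i, k} = {b, c, h, i}
Observed ⟦happy farmer⟧ = {b, c, h, i}.
These coincide, so the modifier is intersective here.

yes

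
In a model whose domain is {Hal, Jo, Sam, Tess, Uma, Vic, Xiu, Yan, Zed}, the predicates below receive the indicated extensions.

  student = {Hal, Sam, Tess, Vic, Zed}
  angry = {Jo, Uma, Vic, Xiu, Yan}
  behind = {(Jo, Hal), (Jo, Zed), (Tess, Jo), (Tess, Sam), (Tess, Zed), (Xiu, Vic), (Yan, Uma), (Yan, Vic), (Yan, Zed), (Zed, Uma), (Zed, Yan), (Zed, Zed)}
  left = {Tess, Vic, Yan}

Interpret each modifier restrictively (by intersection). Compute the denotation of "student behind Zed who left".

{Tess}

⟦behind Zed⟧ = {x : ⟨x, Zed⟩ ∈ ⟦behind⟧} = {Jo, Tess, Yan, Zed}
⟦who left⟧ = ⟦left⟧ = {Tess, Vic, Yan}
⟦student⟧ = {Hal, Sam, Tess, Vic, Zed}
… ∩ ⟦behind Zed⟧ = {Hal, Sam, Tess, Vic, Zed} ∩ {Jo, Tess, Yan, Zed} = {Tess, Zed}
… ∩ ⟦who left⟧ = {Tess, Zed} ∩ {Tess, Vic, Yan} = {Tess}
So ⟦student behind Zed who left⟧ = {Tess}.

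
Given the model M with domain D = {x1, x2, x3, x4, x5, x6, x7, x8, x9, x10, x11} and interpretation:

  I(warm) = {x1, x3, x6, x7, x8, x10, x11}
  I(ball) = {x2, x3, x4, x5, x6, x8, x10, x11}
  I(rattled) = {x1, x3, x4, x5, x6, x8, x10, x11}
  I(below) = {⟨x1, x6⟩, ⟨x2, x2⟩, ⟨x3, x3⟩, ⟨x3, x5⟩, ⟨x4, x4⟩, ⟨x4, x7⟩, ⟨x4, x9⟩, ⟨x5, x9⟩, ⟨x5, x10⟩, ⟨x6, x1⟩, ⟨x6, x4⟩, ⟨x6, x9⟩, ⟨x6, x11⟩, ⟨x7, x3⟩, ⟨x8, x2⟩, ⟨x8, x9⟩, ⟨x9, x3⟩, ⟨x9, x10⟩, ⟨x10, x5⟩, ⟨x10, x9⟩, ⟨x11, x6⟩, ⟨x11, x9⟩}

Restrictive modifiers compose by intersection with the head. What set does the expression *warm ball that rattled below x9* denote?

{x6, x8, x10, x11}

⟦that rattled⟧ = ⟦rattled⟧ = {x1, x3, x4, x5, x6, x8, x10, x11}
⟦below x9⟧ = {x : ⟨x, x9⟩ ∈ ⟦below⟧} = {x4, x5, x6, x8, x10, x11}
⟦ball⟧ = {x2, x3, x4, x5, x6, x8, x10, x11}
… ∩ ⟦that rattled⟧ = {x2, x3, x4, x5, x6, x8, x10, x11} ∩ {x1, x3, x4, x5, x6, x8, x10, x11} = {x3, x4, x5, x6, x8, x10, x11}
… ∩ ⟦below x9⟧ = {x3, x4, x5, x6, x8, x10, x11} ∩ {x4, x5, x6, x8, x10, x11} = {x4, x5, x6, x8, x10, x11}
… ∩ ⟦warm⟧ = {x4, x5, x6, x8, x10, x11} ∩ {x1, x3, x6, x7, x8, x10, x11} = {x6, x8, x10, x11}
So ⟦warm ball that rattled below x9⟧ = {x6, x8, x10, x11}.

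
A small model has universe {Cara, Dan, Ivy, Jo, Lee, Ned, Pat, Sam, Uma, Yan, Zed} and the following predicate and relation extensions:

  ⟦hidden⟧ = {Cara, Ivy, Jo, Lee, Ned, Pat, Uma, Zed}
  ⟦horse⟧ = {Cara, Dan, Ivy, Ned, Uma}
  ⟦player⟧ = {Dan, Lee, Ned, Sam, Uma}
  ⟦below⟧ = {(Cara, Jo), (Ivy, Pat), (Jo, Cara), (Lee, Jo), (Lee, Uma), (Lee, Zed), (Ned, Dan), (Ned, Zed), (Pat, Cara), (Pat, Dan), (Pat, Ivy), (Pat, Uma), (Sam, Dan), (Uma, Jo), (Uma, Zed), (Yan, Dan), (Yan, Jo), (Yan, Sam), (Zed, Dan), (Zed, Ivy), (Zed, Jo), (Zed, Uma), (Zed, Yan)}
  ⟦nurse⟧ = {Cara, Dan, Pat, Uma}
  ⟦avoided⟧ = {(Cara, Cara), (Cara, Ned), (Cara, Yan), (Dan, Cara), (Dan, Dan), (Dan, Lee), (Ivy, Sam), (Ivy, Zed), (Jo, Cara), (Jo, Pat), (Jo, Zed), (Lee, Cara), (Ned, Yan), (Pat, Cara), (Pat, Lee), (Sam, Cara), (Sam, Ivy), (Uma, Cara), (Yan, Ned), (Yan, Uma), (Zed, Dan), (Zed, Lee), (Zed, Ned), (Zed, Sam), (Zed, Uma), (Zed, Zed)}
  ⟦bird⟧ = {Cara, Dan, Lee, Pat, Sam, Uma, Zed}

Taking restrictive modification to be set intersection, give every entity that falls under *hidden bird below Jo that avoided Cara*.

{Cara, Lee, Uma}

⟦below Jo⟧ = {x : ⟨x, Jo⟩ ∈ ⟦below⟧} = {Cara, Lee, Uma, Yan, Zed}
⟦that avoided Cara⟧ = {x : ⟨x, Cara⟩ ∈ ⟦avoided⟧} = {Cara, Dan, Jo, Lee, Pat, Sam, Uma}
⟦bird⟧ = {Cara, Dan, Lee, Pat, Sam, Uma, Zed}
… ∩ ⟦below Jo⟧ = {Cara, Dan, Lee, Pat, Sam, Uma, Zed} ∩ {Cara, Lee, Uma, Yan, Zed} = {Cara, Lee, Uma, Zed}
… ∩ ⟦that avoided Cara⟧ = {Cara, Lee, Uma, Zed} ∩ {Cara, Dan, Jo, Lee, Pat, Sam, Uma} = {Cara, Lee, Uma}
… ∩ ⟦hidden⟧ = {Cara, Lee, Uma} ∩ {Cara, Ivy, Jo, Lee, Ned, Pat, Uma, Zed} = {Cara, Lee, Uma}
So ⟦hidden bird below Jo that avoided Cara⟧ = {Cara, Lee, Uma}.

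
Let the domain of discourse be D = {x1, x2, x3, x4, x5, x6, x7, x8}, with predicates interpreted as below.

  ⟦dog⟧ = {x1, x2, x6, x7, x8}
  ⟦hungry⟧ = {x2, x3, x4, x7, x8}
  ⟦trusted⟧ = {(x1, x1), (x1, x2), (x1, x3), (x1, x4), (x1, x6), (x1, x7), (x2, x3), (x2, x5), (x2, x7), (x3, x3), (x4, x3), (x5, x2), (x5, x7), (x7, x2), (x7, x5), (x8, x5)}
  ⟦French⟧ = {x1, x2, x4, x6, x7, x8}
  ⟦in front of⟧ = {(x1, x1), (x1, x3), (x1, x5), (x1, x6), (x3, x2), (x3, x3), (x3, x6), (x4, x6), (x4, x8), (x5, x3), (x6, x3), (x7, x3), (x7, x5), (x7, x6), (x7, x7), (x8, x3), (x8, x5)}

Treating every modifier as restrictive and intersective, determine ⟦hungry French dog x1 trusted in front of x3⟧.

⟦x1 trusted⟧ = {x : ⟨x1, x⟩ ∈ ⟦trusted⟧} = {x1, x2, x3, x4, x6, x7}
⟦in front of x3⟧ = {x : ⟨x, x3⟩ ∈ ⟦in front of⟧} = {x1, x3, x5, x6, x7, x8}
⟦dog⟧ = {x1, x2, x6, x7, x8}
… ∩ ⟦x1 trusted⟧ = {x1, x2, x6, x7, x8} ∩ {x1, x2, x3, x4, x6, x7} = {x1, x2, x6, x7}
… ∩ ⟦in front of x3⟧ = {x1, x2, x6, x7} ∩ {x1, x3, x5, x6, x7, x8} = {x1, x6, x7}
… ∩ ⟦hungry⟧ = {x1, x6, x7} ∩ {x2, x3, x4, x7, x8} = {x7}
… ∩ ⟦French⟧ = {x7} ∩ {x1, x2, x4, x6, x7, x8} = {x7}
So ⟦hungry French dog x1 trusted in front of x3⟧ = {x7}.

{x7}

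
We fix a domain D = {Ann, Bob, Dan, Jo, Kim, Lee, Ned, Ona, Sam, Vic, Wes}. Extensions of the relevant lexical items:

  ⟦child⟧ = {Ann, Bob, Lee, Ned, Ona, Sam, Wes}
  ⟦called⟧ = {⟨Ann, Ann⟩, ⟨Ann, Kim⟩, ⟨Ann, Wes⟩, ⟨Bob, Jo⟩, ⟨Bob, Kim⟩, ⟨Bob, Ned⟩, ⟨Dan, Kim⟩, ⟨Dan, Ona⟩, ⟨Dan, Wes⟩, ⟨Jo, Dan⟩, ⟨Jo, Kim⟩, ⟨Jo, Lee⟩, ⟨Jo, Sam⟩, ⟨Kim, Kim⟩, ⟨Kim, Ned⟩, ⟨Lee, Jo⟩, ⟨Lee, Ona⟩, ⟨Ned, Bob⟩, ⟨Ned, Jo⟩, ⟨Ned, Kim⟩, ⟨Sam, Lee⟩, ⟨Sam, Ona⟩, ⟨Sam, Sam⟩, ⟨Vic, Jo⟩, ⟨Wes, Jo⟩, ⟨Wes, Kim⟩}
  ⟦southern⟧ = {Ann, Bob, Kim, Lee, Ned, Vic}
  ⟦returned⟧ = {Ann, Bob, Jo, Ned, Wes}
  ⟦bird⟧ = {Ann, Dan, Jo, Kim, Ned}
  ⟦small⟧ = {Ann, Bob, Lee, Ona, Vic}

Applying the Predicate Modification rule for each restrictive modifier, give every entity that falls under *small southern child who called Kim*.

⟦who called Kim⟧ = {x : ⟨x, Kim⟩ ∈ ⟦called⟧} = {Ann, Bob, Dan, Jo, Kim, Ned, Wes}
⟦child⟧ = {Ann, Bob, Lee, Ned, Ona, Sam, Wes}
… ∩ ⟦who called Kim⟧ = {Ann, Bob, Lee, Ned, Ona, Sam, Wes} ∩ {Ann, Bob, Dan, Jo, Kim, Ned, Wes} = {Ann, Bob, Ned, Wes}
… ∩ ⟦small⟧ = {Ann, Bob, Ned, Wes} ∩ {Ann, Bob, Lee, Ona, Vic} = {Ann, Bob}
… ∩ ⟦southern⟧ = {Ann, Bob} ∩ {Ann, Bob, Kim, Lee, Ned, Vic} = {Ann, Bob}
So ⟦small southern child who called Kim⟧ = {Ann, Bob}.

{Ann, Bob}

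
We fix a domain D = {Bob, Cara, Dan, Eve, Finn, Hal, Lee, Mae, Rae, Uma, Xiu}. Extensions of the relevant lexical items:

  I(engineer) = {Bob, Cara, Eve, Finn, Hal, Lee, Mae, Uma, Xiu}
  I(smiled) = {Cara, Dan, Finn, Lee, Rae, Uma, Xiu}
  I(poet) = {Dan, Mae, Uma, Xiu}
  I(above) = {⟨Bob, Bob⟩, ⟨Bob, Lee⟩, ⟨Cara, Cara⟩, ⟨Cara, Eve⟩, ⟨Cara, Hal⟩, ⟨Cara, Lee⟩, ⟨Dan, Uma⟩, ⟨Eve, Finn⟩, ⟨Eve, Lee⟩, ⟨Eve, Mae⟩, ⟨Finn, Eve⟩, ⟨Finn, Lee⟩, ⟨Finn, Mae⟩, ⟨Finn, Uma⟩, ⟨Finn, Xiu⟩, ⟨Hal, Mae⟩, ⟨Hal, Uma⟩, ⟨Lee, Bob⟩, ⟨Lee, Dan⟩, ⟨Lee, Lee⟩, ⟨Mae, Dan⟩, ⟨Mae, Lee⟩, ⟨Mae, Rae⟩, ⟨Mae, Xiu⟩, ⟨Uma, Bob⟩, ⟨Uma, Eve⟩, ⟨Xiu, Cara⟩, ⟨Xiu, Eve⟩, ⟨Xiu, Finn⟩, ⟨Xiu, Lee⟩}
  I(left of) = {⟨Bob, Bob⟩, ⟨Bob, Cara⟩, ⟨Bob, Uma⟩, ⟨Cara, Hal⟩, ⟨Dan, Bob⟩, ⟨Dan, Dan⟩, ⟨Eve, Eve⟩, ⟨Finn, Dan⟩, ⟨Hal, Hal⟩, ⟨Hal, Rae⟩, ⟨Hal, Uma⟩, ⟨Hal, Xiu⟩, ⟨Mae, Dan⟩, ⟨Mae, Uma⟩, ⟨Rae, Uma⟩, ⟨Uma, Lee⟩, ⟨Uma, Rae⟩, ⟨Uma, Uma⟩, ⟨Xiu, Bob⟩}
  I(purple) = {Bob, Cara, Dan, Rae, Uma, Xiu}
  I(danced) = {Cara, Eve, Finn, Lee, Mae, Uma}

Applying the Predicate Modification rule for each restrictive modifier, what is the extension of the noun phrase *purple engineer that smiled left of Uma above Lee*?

⟦that smiled⟧ = ⟦smiled⟧ = {Cara, Dan, Finn, Lee, Rae, Uma, Xiu}
⟦left of Uma⟧ = {x : ⟨x, Uma⟩ ∈ ⟦left of⟧} = {Bob, Hal, Mae, Rae, Uma}
⟦above Lee⟧ = {x : ⟨x, Lee⟩ ∈ ⟦above⟧} = {Bob, Cara, Eve, Finn, Lee, Mae, Xiu}
⟦engineer⟧ = {Bob, Cara, Eve, Finn, Hal, Lee, Mae, Uma, Xiu}
… ∩ ⟦that smiled⟧ = {Bob, Cara, Eve, Finn, Hal, Lee, Mae, Uma, Xiu} ∩ {Cara, Dan, Finn, Lee, Rae, Uma, Xiu} = {Cara, Finn, Lee, Uma, Xiu}
… ∩ ⟦left of Uma⟧ = {Cara, Finn, Lee, Uma, Xiu} ∩ {Bob, Hal, Mae, Rae, Uma} = {Uma}
… ∩ ⟦above Lee⟧ = {Uma} ∩ {Bob, Cara, Eve, Finn, Lee, Mae, Xiu} = ∅
… ∩ ⟦purple⟧ = ∅ ∩ {Bob, Cara, Dan, Rae, Uma, Xiu} = ∅
So ⟦purple engineer that smiled left of Uma above Lee⟧ = { }.

{ }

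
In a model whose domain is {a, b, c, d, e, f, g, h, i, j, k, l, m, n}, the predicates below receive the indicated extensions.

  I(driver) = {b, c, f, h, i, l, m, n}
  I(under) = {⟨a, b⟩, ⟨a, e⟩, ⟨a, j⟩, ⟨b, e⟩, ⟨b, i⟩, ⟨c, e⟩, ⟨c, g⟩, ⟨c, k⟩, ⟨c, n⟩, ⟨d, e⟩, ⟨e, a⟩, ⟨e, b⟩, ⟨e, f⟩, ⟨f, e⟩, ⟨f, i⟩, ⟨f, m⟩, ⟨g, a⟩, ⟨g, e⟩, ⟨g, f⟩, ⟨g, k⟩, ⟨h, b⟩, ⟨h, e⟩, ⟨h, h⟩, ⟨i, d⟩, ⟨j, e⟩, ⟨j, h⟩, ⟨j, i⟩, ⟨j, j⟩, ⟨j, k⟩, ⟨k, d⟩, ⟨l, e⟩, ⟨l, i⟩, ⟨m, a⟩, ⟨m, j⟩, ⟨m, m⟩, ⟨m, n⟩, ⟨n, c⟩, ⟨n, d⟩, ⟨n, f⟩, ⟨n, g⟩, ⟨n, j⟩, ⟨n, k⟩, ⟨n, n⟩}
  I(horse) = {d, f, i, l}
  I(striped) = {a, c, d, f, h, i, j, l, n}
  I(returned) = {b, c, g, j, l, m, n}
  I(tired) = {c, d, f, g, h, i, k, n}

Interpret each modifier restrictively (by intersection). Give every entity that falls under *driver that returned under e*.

⟦that returned⟧ = ⟦returned⟧ = {b, c, g, j, l, m, n}
⟦under e⟧ = {x : ⟨x, e⟩ ∈ ⟦under⟧} = {a, b, c, d, f, g, h, j, l}
⟦driver⟧ = {b, c, f, h, i, l, m, n}
… ∩ ⟦that returned⟧ = {b, c, f, h, i, l, m, n} ∩ {b, c, g, j, l, m, n} = {b, c, l, m, n}
… ∩ ⟦under e⟧ = {b, c, l, m, n} ∩ {a, b, c, d, f, g, h, j, l} = {b, c, l}
So ⟦driver that returned under e⟧ = {b, c, l}.

{b, c, l}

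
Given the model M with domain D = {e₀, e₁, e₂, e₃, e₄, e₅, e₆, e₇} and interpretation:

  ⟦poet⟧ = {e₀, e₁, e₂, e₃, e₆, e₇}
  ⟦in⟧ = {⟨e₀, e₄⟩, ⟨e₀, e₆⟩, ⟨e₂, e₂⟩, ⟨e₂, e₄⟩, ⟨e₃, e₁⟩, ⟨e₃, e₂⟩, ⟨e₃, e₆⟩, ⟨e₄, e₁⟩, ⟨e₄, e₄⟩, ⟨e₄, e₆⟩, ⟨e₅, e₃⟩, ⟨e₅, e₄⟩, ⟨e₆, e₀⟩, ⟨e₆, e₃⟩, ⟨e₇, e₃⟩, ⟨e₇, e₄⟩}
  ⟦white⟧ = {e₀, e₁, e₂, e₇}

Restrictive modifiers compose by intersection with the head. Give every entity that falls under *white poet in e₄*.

⟦in e₄⟧ = {x : ⟨x, e₄⟩ ∈ ⟦in⟧} = {e₀, e₂, e₄, e₅, e₇}
⟦poet⟧ = {e₀, e₁, e₂, e₃, e₆, e₇}
… ∩ ⟦in e₄⟧ = {e₀, e₁, e₂, e₃, e₆, e₇} ∩ {e₀, e₂, e₄, e₅, e₇} = {e₀, e₂, e₇}
… ∩ ⟦white⟧ = {e₀, e₂, e₇} ∩ {e₀, e₁, e₂, e₇} = {e₀, e₂, e₇}
So ⟦white poet in e₄⟧ = {e₀, e₂, e₇}.

{e₀, e₂, e₇}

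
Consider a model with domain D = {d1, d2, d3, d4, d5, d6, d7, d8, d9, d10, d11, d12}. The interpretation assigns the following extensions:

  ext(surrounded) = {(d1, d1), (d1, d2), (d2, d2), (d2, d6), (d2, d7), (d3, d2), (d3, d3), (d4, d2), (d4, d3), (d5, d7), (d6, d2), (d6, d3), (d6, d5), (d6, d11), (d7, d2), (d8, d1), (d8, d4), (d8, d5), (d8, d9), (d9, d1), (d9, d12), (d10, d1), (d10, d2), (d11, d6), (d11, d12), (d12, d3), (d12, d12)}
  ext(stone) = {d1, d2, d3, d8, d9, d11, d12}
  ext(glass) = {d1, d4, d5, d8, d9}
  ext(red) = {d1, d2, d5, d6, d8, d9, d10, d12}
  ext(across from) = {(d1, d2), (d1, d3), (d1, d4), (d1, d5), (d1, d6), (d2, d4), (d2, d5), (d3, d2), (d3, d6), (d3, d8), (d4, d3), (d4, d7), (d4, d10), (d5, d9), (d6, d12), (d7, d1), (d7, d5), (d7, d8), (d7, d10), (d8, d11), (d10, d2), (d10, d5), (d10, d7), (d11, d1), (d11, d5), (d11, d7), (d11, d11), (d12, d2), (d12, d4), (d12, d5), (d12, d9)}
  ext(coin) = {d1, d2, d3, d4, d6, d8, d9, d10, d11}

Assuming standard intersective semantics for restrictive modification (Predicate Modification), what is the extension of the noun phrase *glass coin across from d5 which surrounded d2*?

⟦across from d5⟧ = {x : ⟨x, d5⟩ ∈ ⟦across from⟧} = {d1, d2, d7, d10, d11, d12}
⟦which surrounded d2⟧ = {x : ⟨x, d2⟩ ∈ ⟦surrounded⟧} = {d1, d2, d3, d4, d6, d7, d10}
⟦coin⟧ = {d1, d2, d3, d4, d6, d8, d9, d10, d11}
… ∩ ⟦across from d5⟧ = {d1, d2, d3, d4, d6, d8, d9, d10, d11} ∩ {d1, d2, d7, d10, d11, d12} = {d1, d2, d10, d11}
… ∩ ⟦which surrounded d2⟧ = {d1, d2, d10, d11} ∩ {d1, d2, d3, d4, d6, d7, d10} = {d1, d2, d10}
… ∩ ⟦glass⟧ = {d1, d2, d10} ∩ {d1, d4, d5, d8, d9} = {d1}
So ⟦glass coin across from d5 which surrounded d2⟧ = {d1}.

{d1}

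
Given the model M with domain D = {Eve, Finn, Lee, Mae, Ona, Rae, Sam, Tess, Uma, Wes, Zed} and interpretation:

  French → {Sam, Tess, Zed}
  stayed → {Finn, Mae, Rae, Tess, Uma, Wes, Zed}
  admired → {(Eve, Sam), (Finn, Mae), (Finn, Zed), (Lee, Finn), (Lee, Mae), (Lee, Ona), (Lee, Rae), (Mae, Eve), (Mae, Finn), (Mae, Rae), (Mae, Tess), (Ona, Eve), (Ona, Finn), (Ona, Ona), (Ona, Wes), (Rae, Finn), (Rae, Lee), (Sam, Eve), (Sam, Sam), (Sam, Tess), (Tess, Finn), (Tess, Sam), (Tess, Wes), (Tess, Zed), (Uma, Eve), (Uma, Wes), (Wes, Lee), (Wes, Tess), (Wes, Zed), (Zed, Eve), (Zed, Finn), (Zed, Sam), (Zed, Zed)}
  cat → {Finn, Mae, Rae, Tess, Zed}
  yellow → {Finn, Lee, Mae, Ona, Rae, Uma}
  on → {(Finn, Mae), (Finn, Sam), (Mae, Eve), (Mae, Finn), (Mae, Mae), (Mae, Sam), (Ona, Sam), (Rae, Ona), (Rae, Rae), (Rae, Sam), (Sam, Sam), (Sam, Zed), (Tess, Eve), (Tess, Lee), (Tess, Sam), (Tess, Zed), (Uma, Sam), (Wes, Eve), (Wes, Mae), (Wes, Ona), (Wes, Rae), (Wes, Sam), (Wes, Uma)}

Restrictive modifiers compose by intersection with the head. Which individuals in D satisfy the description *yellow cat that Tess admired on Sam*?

⟦that Tess admired⟧ = {x : ⟨Tess, x⟩ ∈ ⟦admired⟧} = {Finn, Sam, Wes, Zed}
⟦on Sam⟧ = {x : ⟨x, Sam⟩ ∈ ⟦on⟧} = {Finn, Mae, Ona, Rae, Sam, Tess, Uma, Wes}
⟦cat⟧ = {Finn, Mae, Rae, Tess, Zed}
… ∩ ⟦that Tess admired⟧ = {Finn, Mae, Rae, Tess, Zed} ∩ {Finn, Sam, Wes, Zed} = {Finn, Zed}
… ∩ ⟦on Sam⟧ = {Finn, Zed} ∩ {Finn, Mae, Ona, Rae, Sam, Tess, Uma, Wes} = {Finn}
… ∩ ⟦yellow⟧ = {Finn} ∩ {Finn, Lee, Mae, Ona, Rae, Uma} = {Finn}
So ⟦yellow cat that Tess admired on Sam⟧ = {Finn}.

{Finn}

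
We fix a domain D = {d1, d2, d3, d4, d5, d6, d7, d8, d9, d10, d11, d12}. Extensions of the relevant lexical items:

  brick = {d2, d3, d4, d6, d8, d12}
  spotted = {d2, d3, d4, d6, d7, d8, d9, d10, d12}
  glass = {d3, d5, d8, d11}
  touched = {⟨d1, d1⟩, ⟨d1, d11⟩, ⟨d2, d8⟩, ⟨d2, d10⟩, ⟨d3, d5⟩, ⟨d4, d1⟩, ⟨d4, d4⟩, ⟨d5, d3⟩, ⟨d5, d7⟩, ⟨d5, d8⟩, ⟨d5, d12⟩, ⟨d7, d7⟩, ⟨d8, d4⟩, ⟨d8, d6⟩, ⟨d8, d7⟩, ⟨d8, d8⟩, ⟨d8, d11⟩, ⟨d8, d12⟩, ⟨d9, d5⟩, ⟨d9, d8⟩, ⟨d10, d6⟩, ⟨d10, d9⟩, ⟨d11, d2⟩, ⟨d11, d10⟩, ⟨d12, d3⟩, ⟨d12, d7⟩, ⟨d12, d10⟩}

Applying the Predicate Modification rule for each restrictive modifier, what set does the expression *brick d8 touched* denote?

⟦d8 touched⟧ = {x : ⟨d8, x⟩ ∈ ⟦touched⟧} = {d4, d6, d7, d8, d11, d12}
⟦brick⟧ = {d2, d3, d4, d6, d8, d12}
… ∩ ⟦d8 touched⟧ = {d2, d3, d4, d6, d8, d12} ∩ {d4, d6, d7, d8, d11, d12} = {d4, d6, d8, d12}
So ⟦brick d8 touched⟧ = {d4, d6, d8, d12}.

{d4, d6, d8, d12}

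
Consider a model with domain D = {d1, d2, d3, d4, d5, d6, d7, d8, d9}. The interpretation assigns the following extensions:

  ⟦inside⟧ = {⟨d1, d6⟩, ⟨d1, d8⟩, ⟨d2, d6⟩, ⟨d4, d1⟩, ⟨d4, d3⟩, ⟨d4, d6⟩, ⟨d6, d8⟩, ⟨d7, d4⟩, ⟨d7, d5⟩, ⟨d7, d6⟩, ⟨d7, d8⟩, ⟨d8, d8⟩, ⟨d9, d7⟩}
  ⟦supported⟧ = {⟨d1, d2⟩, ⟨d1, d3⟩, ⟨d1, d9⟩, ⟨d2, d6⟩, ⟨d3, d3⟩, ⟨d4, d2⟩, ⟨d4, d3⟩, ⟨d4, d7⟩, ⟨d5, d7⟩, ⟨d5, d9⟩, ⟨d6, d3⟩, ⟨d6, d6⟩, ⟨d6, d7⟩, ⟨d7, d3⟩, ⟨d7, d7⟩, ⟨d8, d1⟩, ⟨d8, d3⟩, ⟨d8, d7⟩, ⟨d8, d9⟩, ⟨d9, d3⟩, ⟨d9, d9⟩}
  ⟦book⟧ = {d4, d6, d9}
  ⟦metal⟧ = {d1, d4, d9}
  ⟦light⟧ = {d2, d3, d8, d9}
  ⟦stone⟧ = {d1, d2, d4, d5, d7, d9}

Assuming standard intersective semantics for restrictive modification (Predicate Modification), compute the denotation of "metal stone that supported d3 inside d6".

⟦that supported d3⟧ = {x : ⟨x, d3⟩ ∈ ⟦supported⟧} = {d1, d3, d4, d6, d7, d8, d9}
⟦inside d6⟧ = {x : ⟨x, d6⟩ ∈ ⟦inside⟧} = {d1, d2, d4, d7}
⟦stone⟧ = {d1, d2, d4, d5, d7, d9}
… ∩ ⟦that supported d3⟧ = {d1, d2, d4, d5, d7, d9} ∩ {d1, d3, d4, d6, d7, d8, d9} = {d1, d4, d7, d9}
… ∩ ⟦inside d6⟧ = {d1, d4, d7, d9} ∩ {d1, d2, d4, d7} = {d1, d4, d7}
… ∩ ⟦metal⟧ = {d1, d4, d7} ∩ {d1, d4, d9} = {d1, d4}
So ⟦metal stone that supported d3 inside d6⟧ = {d1, d4}.

{d1, d4}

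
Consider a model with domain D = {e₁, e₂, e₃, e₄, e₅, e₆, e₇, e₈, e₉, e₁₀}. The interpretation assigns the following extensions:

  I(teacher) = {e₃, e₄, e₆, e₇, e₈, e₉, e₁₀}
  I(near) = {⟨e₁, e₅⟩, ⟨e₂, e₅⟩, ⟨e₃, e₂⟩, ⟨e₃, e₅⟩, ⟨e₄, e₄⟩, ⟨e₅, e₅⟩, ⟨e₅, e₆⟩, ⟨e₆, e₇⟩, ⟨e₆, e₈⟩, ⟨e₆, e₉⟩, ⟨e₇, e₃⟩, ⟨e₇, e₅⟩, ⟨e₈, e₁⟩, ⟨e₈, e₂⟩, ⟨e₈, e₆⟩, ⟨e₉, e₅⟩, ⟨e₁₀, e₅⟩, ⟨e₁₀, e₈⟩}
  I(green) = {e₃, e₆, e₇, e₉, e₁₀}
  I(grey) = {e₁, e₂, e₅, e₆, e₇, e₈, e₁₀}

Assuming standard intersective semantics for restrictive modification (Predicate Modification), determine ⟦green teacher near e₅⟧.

{e₃, e₇, e₉, e₁₀}

⟦near e₅⟧ = {x : ⟨x, e₅⟩ ∈ ⟦near⟧} = {e₁, e₂, e₃, e₅, e₇, e₉, e₁₀}
⟦teacher⟧ = {e₃, e₄, e₆, e₇, e₈, e₉, e₁₀}
… ∩ ⟦near e₅⟧ = {e₃, e₄, e₆, e₇, e₈, e₉, e₁₀} ∩ {e₁, e₂, e₃, e₅, e₇, e₉, e₁₀} = {e₃, e₇, e₉, e₁₀}
… ∩ ⟦green⟧ = {e₃, e₇, e₉, e₁₀} ∩ {e₃, e₆, e₇, e₉, e₁₀} = {e₃, e₇, e₉, e₁₀}
So ⟦green teacher near e₅⟧ = {e₃, e₇, e₉, e₁₀}.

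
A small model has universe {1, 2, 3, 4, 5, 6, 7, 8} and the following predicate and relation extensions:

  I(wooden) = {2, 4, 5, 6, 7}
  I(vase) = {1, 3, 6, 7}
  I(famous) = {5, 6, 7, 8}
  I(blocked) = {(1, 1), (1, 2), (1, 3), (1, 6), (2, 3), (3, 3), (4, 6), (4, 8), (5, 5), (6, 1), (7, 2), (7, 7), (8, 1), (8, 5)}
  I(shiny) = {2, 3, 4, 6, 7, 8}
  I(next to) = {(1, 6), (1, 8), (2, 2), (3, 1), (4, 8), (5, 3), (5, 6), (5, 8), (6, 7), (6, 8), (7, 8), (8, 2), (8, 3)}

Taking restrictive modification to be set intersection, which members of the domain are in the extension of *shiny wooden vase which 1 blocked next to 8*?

{6}

⟦which 1 blocked⟧ = {x : ⟨1, x⟩ ∈ ⟦blocked⟧} = {1, 2, 3, 6}
⟦next to 8⟧ = {x : ⟨x, 8⟩ ∈ ⟦next to⟧} = {1, 4, 5, 6, 7}
⟦vase⟧ = {1, 3, 6, 7}
… ∩ ⟦which 1 blocked⟧ = {1, 3, 6, 7} ∩ {1, 2, 3, 6} = {1, 3, 6}
… ∩ ⟦next to 8⟧ = {1, 3, 6} ∩ {1, 4, 5, 6, 7} = {1, 6}
… ∩ ⟦shiny⟧ = {1, 6} ∩ {2, 3, 4, 6, 7, 8} = {6}
… ∩ ⟦wooden⟧ = {6} ∩ {2, 4, 5, 6, 7} = {6}
So ⟦shiny wooden vase which 1 blocked next to 8⟧ = {6}.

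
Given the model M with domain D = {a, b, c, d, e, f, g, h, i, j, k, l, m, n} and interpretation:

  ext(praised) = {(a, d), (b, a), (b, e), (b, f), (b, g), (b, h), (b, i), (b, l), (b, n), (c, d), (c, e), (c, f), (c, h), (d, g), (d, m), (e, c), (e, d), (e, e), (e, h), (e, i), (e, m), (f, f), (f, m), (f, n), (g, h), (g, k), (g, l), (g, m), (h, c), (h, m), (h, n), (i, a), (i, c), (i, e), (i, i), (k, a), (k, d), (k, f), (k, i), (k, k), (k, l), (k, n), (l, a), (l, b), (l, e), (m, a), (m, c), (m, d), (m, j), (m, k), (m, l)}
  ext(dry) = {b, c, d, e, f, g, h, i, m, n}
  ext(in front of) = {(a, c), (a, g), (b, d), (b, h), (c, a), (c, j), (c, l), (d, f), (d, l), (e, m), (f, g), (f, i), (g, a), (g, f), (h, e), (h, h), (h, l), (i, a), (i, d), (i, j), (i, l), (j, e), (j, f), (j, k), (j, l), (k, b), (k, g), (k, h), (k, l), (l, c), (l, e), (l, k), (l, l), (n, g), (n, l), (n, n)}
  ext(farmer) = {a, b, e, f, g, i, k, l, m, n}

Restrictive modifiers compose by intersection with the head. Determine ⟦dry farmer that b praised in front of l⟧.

{i, n}

⟦that b praised⟧ = {x : ⟨b, x⟩ ∈ ⟦praised⟧} = {a, e, f, g, h, i, l, n}
⟦in front of l⟧ = {x : ⟨x, l⟩ ∈ ⟦in front of⟧} = {c, d, h, i, j, k, l, n}
⟦farmer⟧ = {a, b, e, f, g, i, k, l, m, n}
… ∩ ⟦that b praised⟧ = {a, b, e, f, g, i, k, l, m, n} ∩ {a, e, f, g, h, i, l, n} = {a, e, f, g, i, l, n}
… ∩ ⟦in front of l⟧ = {a, e, f, g, i, l, n} ∩ {c, d, h, i, j, k, l, n} = {i, l, n}
… ∩ ⟦dry⟧ = {i, l, n} ∩ {b, c, d, e, f, g, h, i, m, n} = {i, n}
So ⟦dry farmer that b praised in front of l⟧ = {i, n}.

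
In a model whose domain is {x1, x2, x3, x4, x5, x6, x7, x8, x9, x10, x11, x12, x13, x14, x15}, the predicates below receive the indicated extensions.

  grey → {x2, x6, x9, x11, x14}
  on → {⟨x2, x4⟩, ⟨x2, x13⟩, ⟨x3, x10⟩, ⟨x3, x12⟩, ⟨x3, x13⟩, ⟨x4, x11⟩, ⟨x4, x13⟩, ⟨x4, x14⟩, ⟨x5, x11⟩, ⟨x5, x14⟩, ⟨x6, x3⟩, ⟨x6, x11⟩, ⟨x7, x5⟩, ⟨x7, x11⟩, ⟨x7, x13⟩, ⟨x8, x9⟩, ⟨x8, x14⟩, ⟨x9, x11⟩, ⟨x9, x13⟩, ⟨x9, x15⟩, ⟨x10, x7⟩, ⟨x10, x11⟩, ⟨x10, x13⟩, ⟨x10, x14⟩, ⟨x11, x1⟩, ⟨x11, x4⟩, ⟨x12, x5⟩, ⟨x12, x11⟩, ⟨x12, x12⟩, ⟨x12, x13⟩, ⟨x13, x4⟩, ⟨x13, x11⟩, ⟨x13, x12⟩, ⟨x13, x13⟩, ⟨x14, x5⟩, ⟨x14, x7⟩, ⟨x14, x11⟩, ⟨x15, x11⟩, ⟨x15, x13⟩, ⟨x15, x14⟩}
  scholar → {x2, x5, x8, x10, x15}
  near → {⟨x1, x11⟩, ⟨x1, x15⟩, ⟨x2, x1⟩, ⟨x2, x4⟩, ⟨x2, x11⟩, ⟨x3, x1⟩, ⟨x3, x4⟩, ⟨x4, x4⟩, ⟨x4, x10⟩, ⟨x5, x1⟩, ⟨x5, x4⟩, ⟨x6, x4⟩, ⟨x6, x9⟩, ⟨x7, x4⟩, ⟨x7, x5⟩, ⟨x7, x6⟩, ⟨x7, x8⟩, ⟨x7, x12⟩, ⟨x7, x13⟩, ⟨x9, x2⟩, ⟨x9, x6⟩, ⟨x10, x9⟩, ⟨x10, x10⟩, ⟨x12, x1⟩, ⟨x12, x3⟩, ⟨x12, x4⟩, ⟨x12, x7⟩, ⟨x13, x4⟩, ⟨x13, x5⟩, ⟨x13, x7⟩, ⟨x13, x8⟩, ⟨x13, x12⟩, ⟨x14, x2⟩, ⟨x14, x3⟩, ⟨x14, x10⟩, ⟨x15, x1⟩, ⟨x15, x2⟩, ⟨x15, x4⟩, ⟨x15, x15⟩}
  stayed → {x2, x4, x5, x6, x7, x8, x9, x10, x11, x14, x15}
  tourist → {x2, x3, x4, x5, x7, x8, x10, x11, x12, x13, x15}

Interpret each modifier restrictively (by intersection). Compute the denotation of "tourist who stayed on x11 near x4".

{x4, x5, x7, x15}

⟦who stayed⟧ = ⟦stayed⟧ = {x2, x4, x5, x6, x7, x8, x9, x10, x11, x14, x15}
⟦on x11⟧ = {x : ⟨x, x11⟩ ∈ ⟦on⟧} = {x4, x5, x6, x7, x9, x10, x12, x13, x14, x15}
⟦near x4⟧ = {x : ⟨x, x4⟩ ∈ ⟦near⟧} = {x2, x3, x4, x5, x6, x7, x12, x13, x15}
⟦tourist⟧ = {x2, x3, x4, x5, x7, x8, x10, x11, x12, x13, x15}
… ∩ ⟦who stayed⟧ = {x2, x3, x4, x5, x7, x8, x10, x11, x12, x13, x15} ∩ {x2, x4, x5, x6, x7, x8, x9, x10, x11, x14, x15} = {x2, x4, x5, x7, x8, x10, x11, x15}
… ∩ ⟦on x11⟧ = {x2, x4, x5, x7, x8, x10, x11, x15} ∩ {x4, x5, x6, x7, x9, x10, x12, x13, x14, x15} = {x4, x5, x7, x10, x15}
… ∩ ⟦near x4⟧ = {x4, x5, x7, x10, x15} ∩ {x2, x3, x4, x5, x6, x7, x12, x13, x15} = {x4, x5, x7, x15}
So ⟦tourist who stayed on x11 near x4⟧ = {x4, x5, x7, x15}.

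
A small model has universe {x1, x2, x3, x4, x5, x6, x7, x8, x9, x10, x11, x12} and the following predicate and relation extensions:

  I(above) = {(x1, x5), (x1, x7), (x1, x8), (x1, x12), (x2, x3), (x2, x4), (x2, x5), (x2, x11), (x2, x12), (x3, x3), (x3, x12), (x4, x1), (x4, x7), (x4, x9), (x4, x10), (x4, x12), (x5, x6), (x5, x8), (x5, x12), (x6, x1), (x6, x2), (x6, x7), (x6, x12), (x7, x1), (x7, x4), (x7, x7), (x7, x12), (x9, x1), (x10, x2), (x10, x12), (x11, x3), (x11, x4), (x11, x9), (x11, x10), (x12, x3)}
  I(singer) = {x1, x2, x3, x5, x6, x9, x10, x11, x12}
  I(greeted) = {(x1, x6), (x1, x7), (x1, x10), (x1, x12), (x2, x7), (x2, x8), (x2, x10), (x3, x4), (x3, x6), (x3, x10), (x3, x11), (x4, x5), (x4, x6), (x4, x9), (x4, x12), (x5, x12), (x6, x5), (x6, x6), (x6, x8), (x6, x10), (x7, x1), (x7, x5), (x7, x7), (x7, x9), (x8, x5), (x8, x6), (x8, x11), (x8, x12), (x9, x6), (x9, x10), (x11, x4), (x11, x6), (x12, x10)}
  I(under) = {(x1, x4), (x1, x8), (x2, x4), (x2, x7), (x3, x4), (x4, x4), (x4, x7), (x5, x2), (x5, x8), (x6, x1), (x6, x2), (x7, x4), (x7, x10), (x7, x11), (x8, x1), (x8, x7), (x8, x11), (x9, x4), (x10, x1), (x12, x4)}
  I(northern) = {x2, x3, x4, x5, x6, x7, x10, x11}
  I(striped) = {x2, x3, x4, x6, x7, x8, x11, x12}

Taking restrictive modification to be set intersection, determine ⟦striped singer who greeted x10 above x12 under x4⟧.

⟦who greeted x10⟧ = {x : ⟨x, x10⟩ ∈ ⟦greeted⟧} = {x1, x2, x3, x6, x9, x12}
⟦above x12⟧ = {x : ⟨x, x12⟩ ∈ ⟦above⟧} = {x1, x2, x3, x4, x5, x6, x7, x10}
⟦under x4⟧ = {x : ⟨x, x4⟩ ∈ ⟦under⟧} = {x1, x2, x3, x4, x7, x9, x12}
⟦singer⟧ = {x1, x2, x3, x5, x6, x9, x10, x11, x12}
… ∩ ⟦who greeted x10⟧ = {x1, x2, x3, x5, x6, x9, x10, x11, x12} ∩ {x1, x2, x3, x6, x9, x12} = {x1, x2, x3, x6, x9, x12}
… ∩ ⟦above x12⟧ = {x1, x2, x3, x6, x9, x12} ∩ {x1, x2, x3, x4, x5, x6, x7, x10} = {x1, x2, x3, x6}
… ∩ ⟦under x4⟧ = {x1, x2, x3, x6} ∩ {x1, x2, x3, x4, x7, x9, x12} = {x1, x2, x3}
… ∩ ⟦striped⟧ = {x1, x2, x3} ∩ {x2, x3, x4, x6, x7, x8, x11, x12} = {x2, x3}
So ⟦striped singer who greeted x10 above x12 under x4⟧ = {x2, x3}.

{x2, x3}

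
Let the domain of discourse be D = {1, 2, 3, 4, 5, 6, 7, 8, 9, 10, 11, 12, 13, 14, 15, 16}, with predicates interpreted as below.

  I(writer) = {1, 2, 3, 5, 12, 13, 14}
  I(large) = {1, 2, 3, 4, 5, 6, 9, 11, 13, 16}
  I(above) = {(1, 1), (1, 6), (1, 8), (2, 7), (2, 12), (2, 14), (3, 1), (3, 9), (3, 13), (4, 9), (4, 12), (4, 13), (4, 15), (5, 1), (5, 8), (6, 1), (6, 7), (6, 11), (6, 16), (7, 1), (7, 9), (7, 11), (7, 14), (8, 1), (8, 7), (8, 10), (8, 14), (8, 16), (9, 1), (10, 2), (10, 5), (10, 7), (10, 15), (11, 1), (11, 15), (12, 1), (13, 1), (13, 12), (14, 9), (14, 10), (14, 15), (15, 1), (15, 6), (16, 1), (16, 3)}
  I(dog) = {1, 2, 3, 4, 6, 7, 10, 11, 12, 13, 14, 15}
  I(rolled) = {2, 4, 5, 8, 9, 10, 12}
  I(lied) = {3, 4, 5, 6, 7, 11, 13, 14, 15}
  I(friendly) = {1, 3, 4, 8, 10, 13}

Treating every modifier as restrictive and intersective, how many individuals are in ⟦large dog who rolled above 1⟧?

0

⟦who rolled⟧ = ⟦rolled⟧ = {2, 4, 5, 8, 9, 10, 12}
⟦above 1⟧ = {x : ⟨x, 1⟩ ∈ ⟦above⟧} = {1, 3, 5, 6, 7, 8, 9, 11, 12, 13, 15, 16}
⟦dog⟧ = {1, 2, 3, 4, 6, 7, 10, 11, 12, 13, 14, 15}
… ∩ ⟦who rolled⟧ = {1, 2, 3, 4, 6, 7, 10, 11, 12, 13, 14, 15} ∩ {2, 4, 5, 8, 9, 10, 12} = {2, 4, 10, 12}
… ∩ ⟦above 1⟧ = {2, 4, 10, 12} ∩ {1, 3, 5, 6, 7, 8, 9, 11, 12, 13, 15, 16} = {12}
… ∩ ⟦large⟧ = {12} ∩ {1, 2, 3, 4, 5, 6, 9, 11, 13, 16} = ∅
⟦large dog who rolled above 1⟧ = ∅, so the cardinality is 0.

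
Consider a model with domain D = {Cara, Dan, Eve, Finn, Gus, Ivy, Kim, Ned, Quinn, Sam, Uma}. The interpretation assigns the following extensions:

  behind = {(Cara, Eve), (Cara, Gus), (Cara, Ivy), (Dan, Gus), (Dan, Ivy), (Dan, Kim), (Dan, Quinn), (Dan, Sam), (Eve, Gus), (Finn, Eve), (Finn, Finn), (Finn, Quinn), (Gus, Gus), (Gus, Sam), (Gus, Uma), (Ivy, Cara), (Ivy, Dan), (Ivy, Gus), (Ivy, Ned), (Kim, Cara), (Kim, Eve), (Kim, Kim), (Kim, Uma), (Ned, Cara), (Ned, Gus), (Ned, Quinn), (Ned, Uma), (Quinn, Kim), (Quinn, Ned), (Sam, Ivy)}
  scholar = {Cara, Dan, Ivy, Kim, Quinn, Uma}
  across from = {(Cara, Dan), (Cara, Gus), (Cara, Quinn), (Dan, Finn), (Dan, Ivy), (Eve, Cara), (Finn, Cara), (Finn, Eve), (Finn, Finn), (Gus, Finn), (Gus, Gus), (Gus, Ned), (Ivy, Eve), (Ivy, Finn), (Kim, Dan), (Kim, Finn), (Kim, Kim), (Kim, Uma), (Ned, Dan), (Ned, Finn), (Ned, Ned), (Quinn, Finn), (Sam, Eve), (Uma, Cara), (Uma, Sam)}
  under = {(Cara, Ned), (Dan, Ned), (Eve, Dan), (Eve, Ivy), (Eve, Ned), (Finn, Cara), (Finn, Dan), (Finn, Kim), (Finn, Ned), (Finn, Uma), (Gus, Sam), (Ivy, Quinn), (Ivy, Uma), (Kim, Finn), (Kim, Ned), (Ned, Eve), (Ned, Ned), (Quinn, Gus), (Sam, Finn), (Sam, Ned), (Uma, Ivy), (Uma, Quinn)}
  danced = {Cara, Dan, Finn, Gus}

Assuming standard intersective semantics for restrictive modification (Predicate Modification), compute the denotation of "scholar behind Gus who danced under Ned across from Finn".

{Dan}

⟦behind Gus⟧ = {x : ⟨x, Gus⟩ ∈ ⟦behind⟧} = {Cara, Dan, Eve, Gus, Ivy, Ned}
⟦who danced⟧ = ⟦danced⟧ = {Cara, Dan, Finn, Gus}
⟦under Ned⟧ = {x : ⟨x, Ned⟩ ∈ ⟦under⟧} = {Cara, Dan, Eve, Finn, Kim, Ned, Sam}
⟦across from Finn⟧ = {x : ⟨x, Finn⟩ ∈ ⟦across from⟧} = {Dan, Finn, Gus, Ivy, Kim, Ned, Quinn}
⟦scholar⟧ = {Cara, Dan, Ivy, Kim, Quinn, Uma}
… ∩ ⟦behind Gus⟧ = {Cara, Dan, Ivy, Kim, Quinn, Uma} ∩ {Cara, Dan, Eve, Gus, Ivy, Ned} = {Cara, Dan, Ivy}
… ∩ ⟦who danced⟧ = {Cara, Dan, Ivy} ∩ {Cara, Dan, Finn, Gus} = {Cara, Dan}
… ∩ ⟦under Ned⟧ = {Cara, Dan} ∩ {Cara, Dan, Eve, Finn, Kim, Ned, Sam} = {Cara, Dan}
… ∩ ⟦across from Finn⟧ = {Cara, Dan} ∩ {Dan, Finn, Gus, Ivy, Kim, Ned, Quinn} = {Dan}
So ⟦scholar behind Gus who danced under Ned across from Finn⟧ = {Dan}.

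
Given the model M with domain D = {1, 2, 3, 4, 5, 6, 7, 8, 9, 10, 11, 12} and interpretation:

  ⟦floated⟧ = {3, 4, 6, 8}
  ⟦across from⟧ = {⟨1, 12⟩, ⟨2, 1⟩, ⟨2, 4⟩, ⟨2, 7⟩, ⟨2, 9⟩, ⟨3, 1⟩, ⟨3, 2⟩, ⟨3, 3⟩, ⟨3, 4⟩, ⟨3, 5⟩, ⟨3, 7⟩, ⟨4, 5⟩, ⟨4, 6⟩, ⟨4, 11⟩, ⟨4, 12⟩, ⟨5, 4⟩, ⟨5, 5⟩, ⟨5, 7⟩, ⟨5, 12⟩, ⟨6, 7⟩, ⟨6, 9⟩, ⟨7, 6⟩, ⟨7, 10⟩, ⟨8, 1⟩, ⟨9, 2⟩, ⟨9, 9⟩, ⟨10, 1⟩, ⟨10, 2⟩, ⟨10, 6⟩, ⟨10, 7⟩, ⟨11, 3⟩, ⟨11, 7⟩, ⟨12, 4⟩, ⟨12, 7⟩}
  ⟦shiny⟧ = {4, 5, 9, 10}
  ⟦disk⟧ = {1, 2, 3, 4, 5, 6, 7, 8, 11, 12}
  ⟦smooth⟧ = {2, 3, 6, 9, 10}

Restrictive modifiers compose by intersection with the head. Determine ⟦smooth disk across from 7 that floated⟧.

⟦across from 7⟧ = {x : ⟨x, 7⟩ ∈ ⟦across from⟧} = {2, 3, 5, 6, 10, 11, 12}
⟦that floated⟧ = ⟦floated⟧ = {3, 4, 6, 8}
⟦disk⟧ = {1, 2, 3, 4, 5, 6, 7, 8, 11, 12}
… ∩ ⟦across from 7⟧ = {1, 2, 3, 4, 5, 6, 7, 8, 11, 12} ∩ {2, 3, 5, 6, 10, 11, 12} = {2, 3, 5, 6, 11, 12}
… ∩ ⟦that floated⟧ = {2, 3, 5, 6, 11, 12} ∩ {3, 4, 6, 8} = {3, 6}
… ∩ ⟦smooth⟧ = {3, 6} ∩ {2, 3, 6, 9, 10} = {3, 6}
So ⟦smooth disk across from 7 that floated⟧ = {3, 6}.

{3, 6}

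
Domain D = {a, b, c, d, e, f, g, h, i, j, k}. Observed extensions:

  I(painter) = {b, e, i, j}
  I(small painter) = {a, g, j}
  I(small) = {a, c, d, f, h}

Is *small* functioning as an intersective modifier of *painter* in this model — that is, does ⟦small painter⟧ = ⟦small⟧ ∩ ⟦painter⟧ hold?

no

⟦small⟧ ∩ ⟦painter⟧ = {a, c, d, f, h} ∩ {b, e, i, j} = ∅
Observed ⟦small painter⟧ = {a, g, j}.
These differ, so the modifier is not intersective in this model.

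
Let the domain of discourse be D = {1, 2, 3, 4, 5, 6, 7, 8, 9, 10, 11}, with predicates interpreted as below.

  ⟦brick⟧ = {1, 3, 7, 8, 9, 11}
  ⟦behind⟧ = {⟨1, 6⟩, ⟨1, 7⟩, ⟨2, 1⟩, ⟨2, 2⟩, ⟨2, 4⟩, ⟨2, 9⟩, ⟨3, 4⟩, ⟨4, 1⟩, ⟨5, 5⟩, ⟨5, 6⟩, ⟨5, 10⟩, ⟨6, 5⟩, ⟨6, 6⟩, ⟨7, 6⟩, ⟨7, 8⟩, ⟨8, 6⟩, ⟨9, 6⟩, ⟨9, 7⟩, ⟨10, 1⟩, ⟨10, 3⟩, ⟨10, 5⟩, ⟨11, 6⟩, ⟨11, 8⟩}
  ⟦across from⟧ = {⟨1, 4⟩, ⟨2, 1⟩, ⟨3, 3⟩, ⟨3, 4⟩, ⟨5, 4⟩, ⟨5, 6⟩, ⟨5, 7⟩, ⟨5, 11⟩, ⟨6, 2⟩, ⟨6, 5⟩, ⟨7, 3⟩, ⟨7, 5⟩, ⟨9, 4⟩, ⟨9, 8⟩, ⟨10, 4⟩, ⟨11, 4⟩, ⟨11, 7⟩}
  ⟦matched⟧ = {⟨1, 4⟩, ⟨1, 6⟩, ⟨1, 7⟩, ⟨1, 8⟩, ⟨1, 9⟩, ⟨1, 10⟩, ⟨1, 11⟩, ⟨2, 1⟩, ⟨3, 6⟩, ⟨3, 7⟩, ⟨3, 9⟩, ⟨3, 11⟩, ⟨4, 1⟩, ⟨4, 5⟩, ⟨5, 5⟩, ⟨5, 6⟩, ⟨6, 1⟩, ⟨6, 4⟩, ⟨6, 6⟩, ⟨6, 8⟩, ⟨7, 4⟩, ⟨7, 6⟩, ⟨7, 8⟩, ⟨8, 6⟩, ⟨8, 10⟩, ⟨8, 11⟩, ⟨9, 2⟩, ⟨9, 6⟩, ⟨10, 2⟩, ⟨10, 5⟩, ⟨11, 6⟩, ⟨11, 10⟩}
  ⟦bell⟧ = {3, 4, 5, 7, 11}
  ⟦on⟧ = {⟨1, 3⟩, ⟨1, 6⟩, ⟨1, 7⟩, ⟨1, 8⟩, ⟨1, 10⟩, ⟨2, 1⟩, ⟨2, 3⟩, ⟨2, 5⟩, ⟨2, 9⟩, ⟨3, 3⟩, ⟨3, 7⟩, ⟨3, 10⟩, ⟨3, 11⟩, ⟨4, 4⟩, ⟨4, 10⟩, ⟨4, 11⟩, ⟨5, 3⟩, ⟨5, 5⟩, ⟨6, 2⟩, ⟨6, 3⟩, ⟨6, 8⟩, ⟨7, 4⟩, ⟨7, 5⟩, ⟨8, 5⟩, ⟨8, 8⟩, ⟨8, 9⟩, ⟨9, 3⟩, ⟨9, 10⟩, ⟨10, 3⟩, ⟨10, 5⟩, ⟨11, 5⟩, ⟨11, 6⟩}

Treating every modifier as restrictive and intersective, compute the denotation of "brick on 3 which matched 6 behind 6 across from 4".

{1, 9}

⟦on 3⟧ = {x : ⟨x, 3⟩ ∈ ⟦on⟧} = {1, 2, 3, 5, 6, 9, 10}
⟦which matched 6⟧ = {x : ⟨x, 6⟩ ∈ ⟦matched⟧} = {1, 3, 5, 6, 7, 8, 9, 11}
⟦behind 6⟧ = {x : ⟨x, 6⟩ ∈ ⟦behind⟧} = {1, 5, 6, 7, 8, 9, 11}
⟦across from 4⟧ = {x : ⟨x, 4⟩ ∈ ⟦across from⟧} = {1, 3, 5, 9, 10, 11}
⟦brick⟧ = {1, 3, 7, 8, 9, 11}
… ∩ ⟦on 3⟧ = {1, 3, 7, 8, 9, 11} ∩ {1, 2, 3, 5, 6, 9, 10} = {1, 3, 9}
… ∩ ⟦which matched 6⟧ = {1, 3, 9} ∩ {1, 3, 5, 6, 7, 8, 9, 11} = {1, 3, 9}
… ∩ ⟦behind 6⟧ = {1, 3, 9} ∩ {1, 5, 6, 7, 8, 9, 11} = {1, 9}
… ∩ ⟦across from 4⟧ = {1, 9} ∩ {1, 3, 5, 9, 10, 11} = {1, 9}
So ⟦brick on 3 which matched 6 behind 6 across from 4⟧ = {1, 9}.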